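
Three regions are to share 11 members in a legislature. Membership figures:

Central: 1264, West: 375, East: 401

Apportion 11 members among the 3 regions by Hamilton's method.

Standard divisor: 2040 ÷ 11 ≈ 185.455.
Standard quotas: Central 6.816, West 2.022, East 2.162.
Lower quotas: Central 6, West 2, East 2 (sum 10, leaving 1 seat).
Remainders in descending order: Central 0.816, East 0.162, West 0.022.
The surplus seat goes to Central.

Central: 7, West: 2, East: 2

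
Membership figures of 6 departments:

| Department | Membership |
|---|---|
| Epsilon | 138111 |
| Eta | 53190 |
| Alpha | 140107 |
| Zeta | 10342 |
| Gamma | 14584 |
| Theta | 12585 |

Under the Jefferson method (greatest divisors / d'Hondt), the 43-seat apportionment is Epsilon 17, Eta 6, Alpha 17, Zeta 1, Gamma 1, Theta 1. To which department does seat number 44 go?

Priority for the next seat is population ÷ (current seats + 1).
Priorities: Epsilon 7672.833, Eta 7598.571, Alpha 7783.722, Zeta 5171.000, Gamma 7292.000, Theta 6292.500.
Highest priority: Alpha.

Alpha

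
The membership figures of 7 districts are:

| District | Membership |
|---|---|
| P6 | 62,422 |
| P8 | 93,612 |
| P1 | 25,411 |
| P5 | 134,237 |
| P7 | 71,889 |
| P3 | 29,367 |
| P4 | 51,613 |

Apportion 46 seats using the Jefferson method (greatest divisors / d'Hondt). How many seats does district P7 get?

Standard divisor 468551/46 ≈ 10185.891; standard quotas: P6 6.128, P8 9.190, P1 2.495, P5 13.179, P7 7.058, P3 2.883, P4 5.067.
Rounding down gives 6, 9, 2, 13, 7, 2, 5 = 44 seats, so the divisor must be adjusted.
With modified divisor 9500: modified quotas P6 6.571, P8 9.854, P1 2.675, P5 14.130, P7 7.567, P3 3.091, P4 5.433.
Rounding down: P6 6, P8 9, P1 2, P5 14, P7 7, P3 3, P4 5 (total 46).
P7 receives 7.

7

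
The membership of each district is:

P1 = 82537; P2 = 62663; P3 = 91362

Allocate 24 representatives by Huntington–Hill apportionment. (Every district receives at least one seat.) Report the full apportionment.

With divisor 9698: modified quotas P1 8.511, P2 6.461, P3 9.421.
Geometric-mean thresholds: P1 √(8·9)=8.485, P2 √(6·7)=6.481, P3 √(9·10)=9.487.
Each quota rounded against its threshold gives P1 9, P2 6, P3 9 (total 24).

P1: 9; P2: 6; P3: 9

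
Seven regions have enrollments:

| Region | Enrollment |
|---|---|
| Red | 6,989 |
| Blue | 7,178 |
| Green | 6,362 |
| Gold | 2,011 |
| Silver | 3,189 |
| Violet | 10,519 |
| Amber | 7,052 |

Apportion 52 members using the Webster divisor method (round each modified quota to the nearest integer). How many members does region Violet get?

13

Standard divisor 43300/52 ≈ 832.692; standard quotas: Red 8.393, Blue 8.620, Green 7.640, Gold 2.415, Silver 3.830, Violet 12.633, Amber 8.469.
Rounding to the nearest integer gives Red 8, Blue 9, Green 8, Gold 2, Silver 4, Violet 13, Amber 8 — total 52, matching the house size, so no adjustment is needed.
Violet receives 13.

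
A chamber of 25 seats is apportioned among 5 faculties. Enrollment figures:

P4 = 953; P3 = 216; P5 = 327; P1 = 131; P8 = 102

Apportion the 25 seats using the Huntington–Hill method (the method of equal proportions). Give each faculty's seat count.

P4=13, P3=3, P5=5, P1=2, P8=2

With divisor 71: modified quotas P4 13.423, P3 3.042, P5 4.606, P1 1.845, P8 1.437.
Geometric-mean thresholds: P4 √(13·14)=13.491, P3 √(3·4)=3.464, P5 √(4·5)=4.472, P1 √(1·2)=1.414, P8 √(1·2)=1.414.
Each quota rounded against its threshold gives P4 13, P3 3, P5 5, P1 2, P8 2 (total 25).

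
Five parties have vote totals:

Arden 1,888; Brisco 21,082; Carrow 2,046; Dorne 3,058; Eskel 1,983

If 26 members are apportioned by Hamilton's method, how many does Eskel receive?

2

Total 30057; standard divisor 30057/26 ≈ 1156.038.
Standard quotas: Arden 1.6332, Brisco 18.2364, Carrow 1.7698, Dorne 2.6452, Eskel 1.7153.
Lower quotas: Arden 1, Brisco 18, Carrow 1, Dorne 2, Eskel 1 (sum 23, leaving 3 seats).
Remainders in descending order: Carrow 0.7698, Eskel 0.7153, Dorne 0.6452, Arden 0.6332, Brisco 0.2364.
Largest remainders: Carrow, Eskel, Dorne receive the extra seats.
Eskel receives 2.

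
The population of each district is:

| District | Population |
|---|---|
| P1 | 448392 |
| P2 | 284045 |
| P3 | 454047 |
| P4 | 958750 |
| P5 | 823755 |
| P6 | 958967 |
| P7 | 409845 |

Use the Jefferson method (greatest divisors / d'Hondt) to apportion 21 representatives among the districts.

Standard divisor 4337801/21 ≈ 206561.952; standard quotas: P1 2.171, P2 1.375, P3 2.198, P4 4.641, P5 3.988, P6 4.643, P7 1.984.
Rounding down gives 2, 1, 2, 4, 3, 4, 1 = 17 seats, so the divisor must be adjusted.
With modified divisor 178300: modified quotas P1 2.515, P2 1.593, P3 2.547, P4 5.377, P5 4.620, P6 5.378, P7 2.299.
Rounding down: P1 2, P2 1, P3 2, P4 5, P5 4, P6 5, P7 2 (total 21).

P1 2, P2 1, P3 2, P4 5, P5 4, P6 5, P7 2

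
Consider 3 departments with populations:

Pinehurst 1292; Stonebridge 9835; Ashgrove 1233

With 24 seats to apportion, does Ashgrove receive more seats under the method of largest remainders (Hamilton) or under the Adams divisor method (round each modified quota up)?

Hamilton: Pinehurst 3, Stonebridge 19, Ashgrove 2.
Adams: Pinehurst 3, Stonebridge 18, Ashgrove 3.
Ashgrove gets 2 under Hamilton and 3 under Adams.

Adams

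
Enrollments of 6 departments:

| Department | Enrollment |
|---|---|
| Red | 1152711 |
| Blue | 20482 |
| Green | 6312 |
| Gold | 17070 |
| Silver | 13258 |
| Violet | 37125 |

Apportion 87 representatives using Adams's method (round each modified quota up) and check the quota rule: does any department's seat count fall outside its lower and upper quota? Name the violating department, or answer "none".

Red

Standard quotas: Red 80.424, Blue 1.429, Green 0.440, Gold 1.191, Silver 0.925, Violet 2.590.
Adams allocation: Red 78, Blue 2, Green 1, Gold 2, Silver 1, Violet 3.
Red has quota 80.424 (lower 80, upper 81) but receives 78 — outside the quota interval.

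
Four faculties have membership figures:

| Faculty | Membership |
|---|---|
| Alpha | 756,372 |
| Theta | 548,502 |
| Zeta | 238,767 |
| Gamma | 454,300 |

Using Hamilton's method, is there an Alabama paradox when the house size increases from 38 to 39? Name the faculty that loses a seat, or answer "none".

Zeta

At 38 seats: Alpha 14, Theta 10, Zeta 5, Gamma 9.
At 39 seats: Alpha 15, Theta 11, Zeta 4, Gamma 9.
Zeta drops from 5 to 4.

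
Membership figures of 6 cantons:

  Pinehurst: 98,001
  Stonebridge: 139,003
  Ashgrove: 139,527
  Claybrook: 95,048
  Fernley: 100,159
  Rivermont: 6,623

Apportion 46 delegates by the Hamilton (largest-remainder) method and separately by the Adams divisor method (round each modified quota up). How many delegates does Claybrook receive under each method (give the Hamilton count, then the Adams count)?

8 and 7

Hamilton: Pinehurst 8, Stonebridge 11, Ashgrove 11, Claybrook 8, Fernley 8, Rivermont 0.
Adams: Pinehurst 8, Stonebridge 11, Ashgrove 11, Claybrook 7, Fernley 8, Rivermont 1.
Claybrook gets 8 under Hamilton and 7 under Adams.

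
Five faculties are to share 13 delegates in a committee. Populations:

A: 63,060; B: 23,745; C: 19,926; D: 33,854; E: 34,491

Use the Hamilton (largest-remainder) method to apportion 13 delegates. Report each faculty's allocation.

Standard divisor: 175076 ÷ 13 ≈ 13467.385.
Standard quotas: A 4.6824, B 1.7631, C 1.4796, D 2.5138, E 2.5611.
Lower quotas: A 4, B 1, C 1, D 2, E 2 (sum 10, leaving 3 seats).
Remainders in descending order: B 0.7631, A 0.6824, E 0.5611, D 0.5138, C 0.4796.
The surplus seats go to B, A, E.

A: 5, B: 2, C: 1, D: 2, E: 3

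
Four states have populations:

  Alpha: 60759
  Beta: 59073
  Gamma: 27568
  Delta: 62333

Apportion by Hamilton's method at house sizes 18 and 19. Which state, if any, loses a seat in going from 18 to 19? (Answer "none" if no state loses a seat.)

At 18 seats: Alpha 5, Beta 5, Gamma 3, Delta 5.
At 19 seats: Alpha 6, Beta 5, Gamma 2, Delta 6.
Gamma drops from 3 to 2.

Gamma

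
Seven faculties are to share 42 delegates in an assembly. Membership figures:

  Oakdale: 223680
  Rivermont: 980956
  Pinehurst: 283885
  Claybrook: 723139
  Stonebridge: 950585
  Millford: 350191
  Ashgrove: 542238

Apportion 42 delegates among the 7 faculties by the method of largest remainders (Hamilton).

Oakdale 2, Rivermont 10, Pinehurst 3, Claybrook 7, Stonebridge 10, Millford 4, Ashgrove 6

The standard divisor is 4054674/42 ≈ 96539.857.
Standard quotas: Oakdale 2.3170, Rivermont 10.1612, Pinehurst 2.9406, Claybrook 7.4906, Stonebridge 9.8466, Millford 3.6274, Ashgrove 5.6167.
Lower quotas: Oakdale 2, Rivermont 10, Pinehurst 2, Claybrook 7, Stonebridge 9, Millford 3, Ashgrove 5 (sum 38, leaving 4 seats).
Remainders in descending order: Pinehurst 0.9406, Stonebridge 0.8466, Millford 0.6274, Ashgrove 0.6167, Claybrook 0.4906, Oakdale 0.3170, Rivermont 0.1612.
Largest remainders: Pinehurst, Stonebridge, Millford, Ashgrove receive the extra seats.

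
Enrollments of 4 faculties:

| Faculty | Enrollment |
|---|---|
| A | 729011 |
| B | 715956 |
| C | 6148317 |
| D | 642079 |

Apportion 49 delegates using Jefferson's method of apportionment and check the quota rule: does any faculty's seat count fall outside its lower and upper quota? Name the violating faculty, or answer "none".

Standard quotas: A 4.338, B 4.260, C 36.582, D 3.820.
Jefferson allocation: A 4, B 4, C 38, D 3.
C has quota 36.582 (lower 36, upper 37) but receives 38 — outside the quota interval.

C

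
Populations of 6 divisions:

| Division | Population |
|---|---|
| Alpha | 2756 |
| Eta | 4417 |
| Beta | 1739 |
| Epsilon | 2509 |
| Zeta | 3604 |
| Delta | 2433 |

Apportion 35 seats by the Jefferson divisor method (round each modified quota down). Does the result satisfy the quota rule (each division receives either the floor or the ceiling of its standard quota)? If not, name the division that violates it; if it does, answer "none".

none

Standard quotas: Alpha 5.525, Eta 8.855, Beta 3.486, Epsilon 5.030, Zeta 7.225, Delta 4.878.
Jefferson allocation: Alpha 6, Eta 9, Beta 3, Epsilon 5, Zeta 7, Delta 5.
Every allocation lies between the lower and upper quota.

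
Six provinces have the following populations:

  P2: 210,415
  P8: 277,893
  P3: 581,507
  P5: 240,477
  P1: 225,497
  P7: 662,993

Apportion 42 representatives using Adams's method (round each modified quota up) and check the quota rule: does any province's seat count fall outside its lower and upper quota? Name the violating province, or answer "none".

Standard quotas: P2 4.019, P8 5.308, P3 11.108, P5 4.593, P1 4.307, P7 12.664.
Adams allocation: P2 4, P8 5, P3 11, P5 5, P1 5, P7 12.
Every allocation lies between the lower and upper quota.

none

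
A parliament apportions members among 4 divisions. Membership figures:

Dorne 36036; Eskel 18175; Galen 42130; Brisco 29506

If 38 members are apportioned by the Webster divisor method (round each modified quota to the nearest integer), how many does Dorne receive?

Standard divisor 125847/38 ≈ 3311.763; standard quotas: Dorne 10.881, Eskel 5.488, Galen 12.721, Brisco 8.909.
Rounding to the nearest integer gives Dorne 11, Eskel 5, Galen 13, Brisco 9 — total 38, matching the house size, so no adjustment is needed.
Dorne receives 11.

11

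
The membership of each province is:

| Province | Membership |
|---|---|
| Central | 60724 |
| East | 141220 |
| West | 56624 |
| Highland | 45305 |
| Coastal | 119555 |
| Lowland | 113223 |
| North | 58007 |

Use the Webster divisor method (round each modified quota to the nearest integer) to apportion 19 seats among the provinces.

Standard divisor 594658/19 ≈ 31297.789; standard quotas: Central 1.940, East 4.512, West 1.809, Highland 1.448, Coastal 3.820, Lowland 3.618, North 1.853.
Rounding to the nearest integer gives 2, 5, 2, 1, 4, 4, 2 = 20 seats, so the divisor must be adjusted.
With modified divisor 31900: modified quotas Central 1.904, East 4.427, West 1.775, Highland 1.420, Coastal 3.748, Lowland 3.549, North 1.818.
Rounding to the nearest integer: Central 2, East 4, West 2, Highland 1, Coastal 4, Lowland 4, North 2 (total 19).

Central=2, East=4, West=2, Highland=1, Coastal=4, Lowland=4, North=2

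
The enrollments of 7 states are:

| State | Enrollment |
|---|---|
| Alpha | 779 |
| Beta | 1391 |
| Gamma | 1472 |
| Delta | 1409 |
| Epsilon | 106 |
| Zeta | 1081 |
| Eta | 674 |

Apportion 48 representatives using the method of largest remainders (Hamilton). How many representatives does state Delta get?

10

The standard divisor is 6912/48 = 144.
Standard quotas: Alpha 5.410, Beta 9.660, Gamma 10.222, Delta 9.785, Epsilon 0.736, Zeta 7.507, Eta 4.681.
Lower quotas: Alpha 5, Beta 9, Gamma 10, Delta 9, Epsilon 0, Zeta 7, Eta 4 (sum 44, leaving 4 seats).
Remainders in descending order: Delta 0.785, Epsilon 0.736, Eta 0.681, Beta 0.660, Zeta 0.507, Alpha 0.410, Gamma 0.222.
The surplus seats go to Delta, Epsilon, Eta, Beta.
Delta receives 10.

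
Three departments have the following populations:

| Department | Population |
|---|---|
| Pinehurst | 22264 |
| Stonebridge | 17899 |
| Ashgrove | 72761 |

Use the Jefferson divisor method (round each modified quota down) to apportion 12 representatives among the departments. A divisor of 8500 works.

Pinehurst: 2; Stonebridge: 2; Ashgrove: 8

With modified divisor 8500: modified quotas Pinehurst 2.619, Stonebridge 2.106, Ashgrove 8.560.
Rounding down: Pinehurst 2, Stonebridge 2, Ashgrove 8 (total 12).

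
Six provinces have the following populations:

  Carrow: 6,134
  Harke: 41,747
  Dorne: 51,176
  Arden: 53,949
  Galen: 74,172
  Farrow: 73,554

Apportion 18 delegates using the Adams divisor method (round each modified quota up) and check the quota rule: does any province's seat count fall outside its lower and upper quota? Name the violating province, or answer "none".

none

Standard quotas: Carrow 0.367, Harke 2.499, Dorne 3.063, Arden 3.229, Galen 4.439, Farrow 4.402.
Adams allocation: Carrow 1, Harke 3, Dorne 3, Arden 3, Galen 4, Farrow 4.
Every allocation lies between the lower and upper quota.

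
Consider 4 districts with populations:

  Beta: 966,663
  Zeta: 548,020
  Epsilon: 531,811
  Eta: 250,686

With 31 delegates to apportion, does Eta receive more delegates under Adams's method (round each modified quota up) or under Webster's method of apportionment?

Adams

Adams: Beta 13, Zeta 7, Epsilon 7, Eta 4.
Webster: Beta 13, Zeta 8, Epsilon 7, Eta 3.
Eta gets 4 under Adams and 3 under Webster.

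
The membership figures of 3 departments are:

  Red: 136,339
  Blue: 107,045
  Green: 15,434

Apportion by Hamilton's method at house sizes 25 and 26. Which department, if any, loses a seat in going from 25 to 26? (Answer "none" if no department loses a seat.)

At 25 seats: Red 13, Blue 10, Green 2.
At 26 seats: Red 14, Blue 11, Green 1.
Green drops from 2 to 1.

Green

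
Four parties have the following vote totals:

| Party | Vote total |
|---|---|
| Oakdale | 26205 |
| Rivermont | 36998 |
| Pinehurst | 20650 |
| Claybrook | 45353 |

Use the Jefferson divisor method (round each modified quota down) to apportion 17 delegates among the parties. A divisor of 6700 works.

With modified divisor 6700: modified quotas Oakdale 3.911, Rivermont 5.522, Pinehurst 3.082, Claybrook 6.769.
Rounding down: Oakdale 3, Rivermont 5, Pinehurst 3, Claybrook 6 (total 17).

Oakdale 3, Rivermont 5, Pinehurst 3, Claybrook 6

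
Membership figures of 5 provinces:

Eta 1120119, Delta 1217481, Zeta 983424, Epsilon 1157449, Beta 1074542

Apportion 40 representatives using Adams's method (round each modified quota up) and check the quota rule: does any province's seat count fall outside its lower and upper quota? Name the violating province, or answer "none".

Standard quotas: Eta 8.069, Delta 8.770, Zeta 7.084, Epsilon 8.337, Beta 7.740.
Adams allocation: Eta 8, Delta 9, Zeta 7, Epsilon 8, Beta 8.
Every allocation lies between the lower and upper quota.

none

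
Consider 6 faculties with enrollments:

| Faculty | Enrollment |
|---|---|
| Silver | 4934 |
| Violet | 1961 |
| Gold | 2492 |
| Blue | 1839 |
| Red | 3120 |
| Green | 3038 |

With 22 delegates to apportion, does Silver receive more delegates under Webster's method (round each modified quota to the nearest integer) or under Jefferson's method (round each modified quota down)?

Jefferson

Webster: Silver 6, Violet 3, Gold 3, Blue 2, Red 4, Green 4.
Jefferson: Silver 7, Violet 2, Gold 3, Blue 2, Red 4, Green 4.
Silver gets 6 under Webster and 7 under Jefferson.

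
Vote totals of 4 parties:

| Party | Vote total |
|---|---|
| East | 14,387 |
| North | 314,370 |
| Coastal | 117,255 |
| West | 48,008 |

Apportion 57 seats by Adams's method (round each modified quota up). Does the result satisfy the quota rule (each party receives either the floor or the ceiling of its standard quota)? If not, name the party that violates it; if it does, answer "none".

North

Standard quotas: East 1.660, North 36.272, Coastal 13.529, West 5.539.
Adams allocation: East 2, North 35, Coastal 14, West 6.
North has quota 36.272 (lower 36, upper 37) but receives 35 — outside the quota interval.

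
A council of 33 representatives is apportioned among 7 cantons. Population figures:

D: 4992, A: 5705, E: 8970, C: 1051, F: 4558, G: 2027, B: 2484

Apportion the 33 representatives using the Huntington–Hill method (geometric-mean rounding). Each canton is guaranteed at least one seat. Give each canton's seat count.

With divisor 896: modified quotas D 5.571, A 6.367, E 10.011, C 1.173, F 5.087, G 2.262, B 2.772.
Geometric-mean thresholds: D √(5·6)=5.477, A √(6·7)=6.481, E √(10·11)=10.488, C √(1·2)=1.414, F √(5·6)=5.477, G √(2·3)=2.449, B √(2·3)=2.449.
Each quota rounded against its threshold gives D 6, A 6, E 10, C 1, F 5, G 2, B 3 (total 33).

D=6, A=6, E=10, C=1, F=5, G=2, B=3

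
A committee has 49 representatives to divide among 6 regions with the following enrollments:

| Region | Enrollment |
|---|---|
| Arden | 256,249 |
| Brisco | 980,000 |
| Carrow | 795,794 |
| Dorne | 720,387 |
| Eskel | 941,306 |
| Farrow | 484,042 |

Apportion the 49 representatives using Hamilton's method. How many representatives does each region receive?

Arden=3, Brisco=12, Carrow=9, Dorne=8, Eskel=11, Farrow=6

Total 4177778; standard divisor 4177778/49 ≈ 85260.776.
Standard quotas: Arden 3.0055, Brisco 11.4941, Carrow 9.3336, Dorne 8.4492, Eskel 11.0403, Farrow 5.6772.
Lower quotas: Arden 3, Brisco 11, Carrow 9, Dorne 8, Eskel 11, Farrow 5 (sum 47, leaving 2 seats).
Remainders in descending order: Farrow 0.6772, Brisco 0.4941, Dorne 0.4492, Carrow 0.3336, Eskel 0.0403, Arden 0.0055.
Largest remainders: Farrow, Brisco receive the extra seats.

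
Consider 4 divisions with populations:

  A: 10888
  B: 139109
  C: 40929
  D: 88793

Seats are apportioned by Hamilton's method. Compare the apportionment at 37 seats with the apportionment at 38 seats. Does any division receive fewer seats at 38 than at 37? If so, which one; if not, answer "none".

A

At 37 seats: A 2, B 18, C 5, D 12.
At 38 seats: A 1, B 19, C 6, D 12.
A drops from 2 to 1.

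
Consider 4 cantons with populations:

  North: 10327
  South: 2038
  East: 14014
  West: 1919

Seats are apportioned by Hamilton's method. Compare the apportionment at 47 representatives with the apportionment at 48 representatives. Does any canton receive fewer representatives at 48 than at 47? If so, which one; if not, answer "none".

At 47 seats: North 17, South 4, East 23, West 3.
At 48 seats: North 18, South 3, East 24, West 3.
South drops from 4 to 3.

South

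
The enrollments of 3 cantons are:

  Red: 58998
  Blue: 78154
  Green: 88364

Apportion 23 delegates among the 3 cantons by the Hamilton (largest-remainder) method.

Standard divisor: 225516 ÷ 23 ≈ 9805.043.
Standard quotas: Red 6.0171, Blue 7.9708, Green 9.0121.
Lower quotas: Red 6, Blue 7, Green 9 (sum 22, leaving 1 seat).
Remainders in descending order: Blue 0.9708, Red 0.0171, Green 0.0121.
The surplus seat goes to Blue.

Red=6, Blue=8, Green=9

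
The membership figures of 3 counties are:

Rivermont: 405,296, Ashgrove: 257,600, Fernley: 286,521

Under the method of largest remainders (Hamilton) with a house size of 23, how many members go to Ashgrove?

6

Standard divisor: 949417 ÷ 23 = 41279.
Standard quotas: Rivermont 9.8185, Ashgrove 6.2405, Fernley 6.9411.
Lower quotas: Rivermont 9, Ashgrove 6, Fernley 6 (sum 21, leaving 2 seats).
Remainders in descending order: Fernley 0.9411, Rivermont 0.8185, Ashgrove 0.2405.
Largest remainders: Fernley, Rivermont receive the extra seats.
Ashgrove receives 6.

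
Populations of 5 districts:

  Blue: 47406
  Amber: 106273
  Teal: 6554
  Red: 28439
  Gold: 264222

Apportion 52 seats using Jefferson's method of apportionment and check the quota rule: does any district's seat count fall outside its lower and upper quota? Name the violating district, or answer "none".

Standard quotas: Blue 5.443, Amber 12.202, Teal 0.753, Red 3.265, Gold 30.337.
Jefferson allocation: Blue 5, Amber 12, Teal 0, Red 3, Gold 32.
Gold has quota 30.337 (lower 30, upper 31) but receives 32 — outside the quota interval.

Gold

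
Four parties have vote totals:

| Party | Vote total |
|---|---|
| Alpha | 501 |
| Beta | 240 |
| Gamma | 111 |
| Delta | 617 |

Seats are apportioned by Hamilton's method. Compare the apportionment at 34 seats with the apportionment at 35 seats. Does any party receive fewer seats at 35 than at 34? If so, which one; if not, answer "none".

Gamma

At 34 seats: Alpha 12, Beta 5, Gamma 3, Delta 14.
At 35 seats: Alpha 12, Beta 6, Gamma 2, Delta 15.
Gamma drops from 3 to 2.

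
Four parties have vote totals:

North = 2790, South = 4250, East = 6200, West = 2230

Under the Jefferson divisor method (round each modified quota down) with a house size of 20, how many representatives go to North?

3

Standard divisor 15470/20 ≈ 773.5; standard quotas: North 3.607, South 5.495, East 8.016, West 2.883.
Rounding down gives 3, 5, 8, 2 = 18 seats, so the divisor must be adjusted.
With modified divisor 703: modified quotas North 3.969, South 6.046, East 8.819, West 3.172.
Rounding down: North 3, South 6, East 8, West 3 (total 20).
North receives 3.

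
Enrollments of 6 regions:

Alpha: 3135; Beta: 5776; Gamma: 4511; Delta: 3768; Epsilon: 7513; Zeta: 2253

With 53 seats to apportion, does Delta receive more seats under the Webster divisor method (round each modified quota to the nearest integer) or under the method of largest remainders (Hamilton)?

Webster: Alpha 6, Beta 11, Gamma 9, Delta 8, Epsilon 15, Zeta 4.
Hamilton: Alpha 6, Beta 11, Gamma 9, Delta 7, Epsilon 15, Zeta 5.
Delta gets 8 under Webster and 7 under Hamilton.

Webster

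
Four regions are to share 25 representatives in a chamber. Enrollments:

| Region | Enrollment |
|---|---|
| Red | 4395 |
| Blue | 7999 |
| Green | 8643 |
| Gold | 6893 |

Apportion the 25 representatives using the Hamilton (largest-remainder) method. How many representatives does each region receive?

The standard divisor is 27930/25 ≈ 1117.2.
Standard quotas: Red 3.9339, Blue 7.1599, Green 7.7363, Gold 6.1699.
Lower quotas: Red 3, Blue 7, Green 7, Gold 6 (sum 23, leaving 2 seats).
Remainders in descending order: Red 0.9339, Green 0.7363, Gold 0.1699, Blue 0.1599.
The surplus seats go to Red, Green.

Red 4, Blue 7, Green 8, Gold 6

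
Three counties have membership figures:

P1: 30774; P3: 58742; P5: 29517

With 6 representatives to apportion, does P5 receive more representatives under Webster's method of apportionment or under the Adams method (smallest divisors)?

Webster: P1 2, P3 3, P5 1.
Adams: P1 2, P3 2, P5 2.
P5 gets 1 under Webster and 2 under Adams.

Adams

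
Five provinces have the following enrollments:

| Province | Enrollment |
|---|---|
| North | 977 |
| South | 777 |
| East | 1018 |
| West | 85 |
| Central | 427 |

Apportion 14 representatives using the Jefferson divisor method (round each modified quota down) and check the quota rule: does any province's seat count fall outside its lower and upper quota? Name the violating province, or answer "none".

Standard quotas: North 4.165, South 3.312, East 4.340, West 0.362, Central 1.820.
Jefferson allocation: North 4, South 3, East 5, West 0, Central 2.
Every allocation lies between the lower and upper quota.

none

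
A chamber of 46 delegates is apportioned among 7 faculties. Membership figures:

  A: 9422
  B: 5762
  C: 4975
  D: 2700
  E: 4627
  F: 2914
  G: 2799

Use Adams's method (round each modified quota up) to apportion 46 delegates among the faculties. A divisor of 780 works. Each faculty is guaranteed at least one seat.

With modified divisor 780: modified quotas A 12.079, B 7.387, C 6.378, D 3.462, E 5.932, F 3.736, G 3.588.
Rounding up: A 13, B 8, C 7, D 4, E 6, F 4, G 4 (total 46).

A: 13, B: 8, C: 7, D: 4, E: 6, F: 4, G: 4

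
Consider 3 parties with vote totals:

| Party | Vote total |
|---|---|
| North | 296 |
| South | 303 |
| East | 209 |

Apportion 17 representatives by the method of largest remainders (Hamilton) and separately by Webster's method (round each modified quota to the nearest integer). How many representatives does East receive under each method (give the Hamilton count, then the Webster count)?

Hamilton: North 6, South 6, East 5.
Webster: North 6, South 7, East 4.
East gets 5 under Hamilton and 4 under Webster.

5 and 4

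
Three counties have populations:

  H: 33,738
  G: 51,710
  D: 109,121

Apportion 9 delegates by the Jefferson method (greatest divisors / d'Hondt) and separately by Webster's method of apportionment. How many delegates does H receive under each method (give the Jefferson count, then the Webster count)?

Jefferson: H 1, G 2, D 6.
Webster: H 2, G 2, D 5.
H gets 1 under Jefferson and 2 under Webster.

1 and 2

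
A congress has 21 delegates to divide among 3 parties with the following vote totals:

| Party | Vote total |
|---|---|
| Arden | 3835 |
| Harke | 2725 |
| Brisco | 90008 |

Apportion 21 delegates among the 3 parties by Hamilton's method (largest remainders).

Arden 1; Harke 1; Brisco 19

The standard divisor is 96568/21 ≈ 4598.476.
Standard quotas: Arden 0.8340, Harke 0.5926, Brisco 19.5734.
Lower quotas: Arden 0, Harke 0, Brisco 19 (sum 19, leaving 2 seats).
Remainders in descending order: Arden 0.8340, Harke 0.5926, Brisco 0.5734.
Largest remainders: Arden, Harke receive the extra seats.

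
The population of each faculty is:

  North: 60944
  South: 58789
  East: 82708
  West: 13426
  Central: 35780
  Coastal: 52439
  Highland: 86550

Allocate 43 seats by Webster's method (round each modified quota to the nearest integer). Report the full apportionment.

North: 7, South: 6, East: 9, West: 1, Central: 4, Coastal: 6, Highland: 10

Standard divisor 390636/43 ≈ 9084.558; standard quotas: North 6.709, South 6.471, East 9.104, West 1.478, Central 3.939, Coastal 5.772, Highland 9.527.
Rounding to the nearest integer gives North 7, South 6, East 9, West 1, Central 4, Coastal 6, Highland 10 — total 43, matching the house size, so no adjustment is needed.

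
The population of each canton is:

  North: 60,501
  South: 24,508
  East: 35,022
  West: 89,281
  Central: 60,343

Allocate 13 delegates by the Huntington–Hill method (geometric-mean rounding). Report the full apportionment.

North: 3; South: 1; East: 2; West: 4; Central: 3

With divisor 22299: modified quotas North 2.713, South 1.099, East 1.571, West 4.004, Central 2.706.
Geometric-mean thresholds: North √(2·3)=2.449, South √(1·2)=1.414, East √(1·2)=1.414, West √(4·5)=4.472, Central √(2·3)=2.449.
Each quota rounded against its threshold gives North 3, South 1, East 2, West 4, Central 3 (total 13).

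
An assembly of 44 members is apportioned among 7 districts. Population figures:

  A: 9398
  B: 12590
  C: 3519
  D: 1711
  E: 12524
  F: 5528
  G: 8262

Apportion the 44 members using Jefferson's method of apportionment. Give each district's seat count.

Standard divisor 53532/44 ≈ 1216.636; standard quotas: A 7.725, B 10.348, C 2.892, D 1.406, E 10.294, F 4.544, G 6.791.
Rounding down gives 7, 10, 2, 1, 10, 4, 6 = 40 seats, so the divisor must be adjusted.
With modified divisor 1142: modified quotas A 8.229, B 11.025, C 3.081, D 1.498, E 10.967, F 4.841, G 7.235.
Rounding down: A 8, B 11, C 3, D 1, E 10, F 4, G 7 (total 44).

A 8; B 11; C 3; D 1; E 10; F 4; G 7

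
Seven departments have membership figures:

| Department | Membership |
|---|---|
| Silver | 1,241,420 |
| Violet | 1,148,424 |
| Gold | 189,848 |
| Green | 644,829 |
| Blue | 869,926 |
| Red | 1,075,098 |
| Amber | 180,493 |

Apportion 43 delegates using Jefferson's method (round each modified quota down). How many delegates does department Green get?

Standard divisor 5350038/43 ≈ 124419.488; standard quotas: Silver 9.978, Violet 9.230, Gold 1.526, Green 5.183, Blue 6.992, Red 8.641, Amber 1.451.
Rounding down gives 9, 9, 1, 5, 6, 8, 1 = 39 seats, so the divisor must be adjusted.
With modified divisor 113800: modified quotas Silver 10.909, Violet 10.092, Gold 1.668, Green 5.666, Blue 7.644, Red 9.447, Amber 1.586.
Rounding down: Silver 10, Violet 10, Gold 1, Green 5, Blue 7, Red 9, Amber 1 (total 43).
Green receives 5.

5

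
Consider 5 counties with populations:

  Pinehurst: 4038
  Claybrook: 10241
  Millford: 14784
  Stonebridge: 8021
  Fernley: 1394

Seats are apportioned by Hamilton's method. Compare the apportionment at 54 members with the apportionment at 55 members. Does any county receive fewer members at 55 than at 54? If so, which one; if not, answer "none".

none

At 54 seats: Pinehurst 6, Claybrook 14, Millford 21, Stonebridge 11, Fernley 2.
At 55 seats: Pinehurst 6, Claybrook 15, Millford 21, Stonebridge 11, Fernley 2.
No county's allocation decreased.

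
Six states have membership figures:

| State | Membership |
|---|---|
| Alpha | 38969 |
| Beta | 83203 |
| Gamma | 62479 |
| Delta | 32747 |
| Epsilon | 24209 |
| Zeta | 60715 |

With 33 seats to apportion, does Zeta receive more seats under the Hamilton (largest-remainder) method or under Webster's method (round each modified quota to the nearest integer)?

Hamilton

Hamilton: Alpha 4, Beta 9, Gamma 7, Delta 3, Epsilon 3, Zeta 7.
Webster: Alpha 4, Beta 9, Gamma 7, Delta 4, Epsilon 3, Zeta 6.
Zeta gets 7 under Hamilton and 6 under Webster.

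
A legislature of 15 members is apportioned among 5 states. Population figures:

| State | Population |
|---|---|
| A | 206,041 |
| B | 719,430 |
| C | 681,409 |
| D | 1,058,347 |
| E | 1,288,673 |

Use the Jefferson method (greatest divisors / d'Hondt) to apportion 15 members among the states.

A 0, B 3, C 3, D 4, E 5

Standard divisor 3953900/15 ≈ 263593.333; standard quotas: A 0.782, B 2.729, C 2.585, D 4.015, E 4.889.
Rounding down gives 0, 2, 2, 4, 4 = 12 seats, so the divisor must be adjusted.
With modified divisor 221000: modified quotas A 0.932, B 3.255, C 3.083, D 4.789, E 5.831.
Rounding down: A 0, B 3, C 3, D 4, E 5 (total 15).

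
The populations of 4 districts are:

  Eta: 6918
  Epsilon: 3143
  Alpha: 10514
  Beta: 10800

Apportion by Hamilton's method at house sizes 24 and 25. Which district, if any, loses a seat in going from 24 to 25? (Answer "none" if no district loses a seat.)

Epsilon

At 24 seats: Eta 5, Epsilon 3, Alpha 8, Beta 8.
At 25 seats: Eta 6, Epsilon 2, Alpha 8, Beta 9.
Epsilon drops from 3 to 2.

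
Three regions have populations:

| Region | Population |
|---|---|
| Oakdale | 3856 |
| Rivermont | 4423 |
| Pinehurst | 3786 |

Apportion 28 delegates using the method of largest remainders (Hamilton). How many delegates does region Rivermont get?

10

Standard divisor: 12065 ÷ 28 ≈ 430.893.
Standard quotas: Oakdale 8.949, Rivermont 10.265, Pinehurst 8.786.
Lower quotas: Oakdale 8, Rivermont 10, Pinehurst 8 (sum 26, leaving 2 seats).
Remainders in descending order: Oakdale 0.949, Pinehurst 0.786, Rivermont 0.265.
Largest remainders: Oakdale, Pinehurst receive the extra seats.
Rivermont receives 10.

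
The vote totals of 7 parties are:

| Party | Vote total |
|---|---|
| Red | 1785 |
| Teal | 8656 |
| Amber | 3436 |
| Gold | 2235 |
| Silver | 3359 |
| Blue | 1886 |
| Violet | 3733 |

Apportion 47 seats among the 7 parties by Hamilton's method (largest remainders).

Standard divisor: 25090 ÷ 47 ≈ 533.83.
Standard quotas: Red 3.3438, Teal 16.2149, Amber 6.4365, Gold 4.1867, Silver 6.2923, Blue 3.5330, Violet 6.9929.
Lower quotas: Red 3, Teal 16, Amber 6, Gold 4, Silver 6, Blue 3, Violet 6 (sum 44, leaving 3 seats).
Remainders in descending order: Violet 0.9929, Blue 0.5330, Amber 0.4365, Red 0.3438, Silver 0.2923, Teal 0.2149, Gold 0.1867.
Largest remainders: Violet, Blue, Amber receive the extra seats.

Red: 3, Teal: 16, Amber: 7, Gold: 4, Silver: 6, Blue: 4, Violet: 7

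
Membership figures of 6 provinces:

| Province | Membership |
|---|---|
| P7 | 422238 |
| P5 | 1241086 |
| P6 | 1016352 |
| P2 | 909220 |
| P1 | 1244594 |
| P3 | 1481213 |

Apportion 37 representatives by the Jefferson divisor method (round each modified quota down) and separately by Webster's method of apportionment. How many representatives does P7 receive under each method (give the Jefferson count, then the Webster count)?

Jefferson: P7 2, P5 7, P6 6, P2 5, P1 8, P3 9.
Webster: P7 3, P5 7, P6 6, P2 5, P1 7, P3 9.
P7 gets 2 under Jefferson and 3 under Webster.

2 and 3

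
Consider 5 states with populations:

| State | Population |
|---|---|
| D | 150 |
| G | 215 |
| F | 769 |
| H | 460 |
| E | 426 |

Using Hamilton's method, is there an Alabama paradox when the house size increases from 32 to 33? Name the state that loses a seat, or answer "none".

At 32 seats: D 2, G 4, F 12, H 7, E 7.
At 33 seats: D 2, G 3, F 13, H 8, E 7.
G drops from 4 to 3.

G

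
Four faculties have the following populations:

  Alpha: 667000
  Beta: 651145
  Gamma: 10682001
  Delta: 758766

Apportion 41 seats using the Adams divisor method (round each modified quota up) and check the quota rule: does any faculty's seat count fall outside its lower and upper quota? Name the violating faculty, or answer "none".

Gamma

Standard quotas: Alpha 2.143, Beta 2.092, Gamma 34.326, Delta 2.438.
Adams allocation: Alpha 3, Beta 2, Gamma 33, Delta 3.
Gamma has quota 34.326 (lower 34, upper 35) but receives 33 — outside the quota interval.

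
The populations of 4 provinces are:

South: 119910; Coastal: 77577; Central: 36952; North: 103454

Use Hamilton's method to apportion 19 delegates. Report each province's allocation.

The standard divisor is 337893/19 ≈ 17783.842.
Standard quotas: South 6.7426, Coastal 4.3622, Central 2.0778, North 5.8173.
Lower quotas: South 6, Coastal 4, Central 2, North 5 (sum 17, leaving 2 seats).
Remainders in descending order: North 0.8173, South 0.7426, Coastal 0.3622, Central 0.0778.
The surplus seats go to North, South.

South 7, Coastal 4, Central 2, North 6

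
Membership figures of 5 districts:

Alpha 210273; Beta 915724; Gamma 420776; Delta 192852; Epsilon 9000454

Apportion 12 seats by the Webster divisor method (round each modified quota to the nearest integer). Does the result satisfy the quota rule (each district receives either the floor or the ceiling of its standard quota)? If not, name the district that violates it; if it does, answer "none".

none

Standard quotas: Alpha 0.235, Beta 1.023, Gamma 0.470, Delta 0.215, Epsilon 10.056.
Webster allocation: Alpha 0, Beta 1, Gamma 0, Delta 0, Epsilon 11.
Every allocation lies between the lower and upper quota.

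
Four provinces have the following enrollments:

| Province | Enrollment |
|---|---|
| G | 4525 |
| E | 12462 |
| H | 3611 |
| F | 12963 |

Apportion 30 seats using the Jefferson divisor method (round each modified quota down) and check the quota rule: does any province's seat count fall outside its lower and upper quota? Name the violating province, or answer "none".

Standard quotas: G 4.045, E 11.140, H 3.228, F 11.588.
Jefferson allocation: G 4, E 11, H 3, F 12.
Every allocation lies between the lower and upper quota.

none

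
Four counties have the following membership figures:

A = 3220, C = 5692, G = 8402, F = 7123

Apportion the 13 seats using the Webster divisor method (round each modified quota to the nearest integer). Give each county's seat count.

Standard divisor 24437/13 ≈ 1879.769; standard quotas: A 1.713, C 3.028, G 4.470, F 3.789.
Rounding to the nearest integer gives A 2, C 3, G 4, F 4 — total 13, matching the house size, so no adjustment is needed.

A: 2, C: 3, G: 4, F: 4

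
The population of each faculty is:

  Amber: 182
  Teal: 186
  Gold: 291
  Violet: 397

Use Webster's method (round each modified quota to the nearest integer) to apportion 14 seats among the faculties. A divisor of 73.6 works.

With modified divisor 73.6: modified quotas Amber 2.473, Teal 2.527, Gold 3.954, Violet 5.394.
Rounding to the nearest integer: Amber 2, Teal 3, Gold 4, Violet 5 (total 14).

Amber 2, Teal 3, Gold 4, Violet 5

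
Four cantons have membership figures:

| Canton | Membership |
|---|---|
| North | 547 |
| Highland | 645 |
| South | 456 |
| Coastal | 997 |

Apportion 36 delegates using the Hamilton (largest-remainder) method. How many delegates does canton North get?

Total 2645; standard divisor 2645/36 ≈ 73.472.
Standard quotas: North 7.445, Highland 8.779, South 6.206, Coastal 13.570.
Lower quotas: North 7, Highland 8, South 6, Coastal 13 (sum 34, leaving 2 seats).
Remainders in descending order: Highland 0.779, Coastal 0.570, North 0.445, South 0.206.
Largest remainders: Highland, Coastal receive the extra seats.
North receives 7.

7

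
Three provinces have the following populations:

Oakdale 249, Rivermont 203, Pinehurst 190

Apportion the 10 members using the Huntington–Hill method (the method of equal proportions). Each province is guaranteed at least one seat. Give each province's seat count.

Oakdale=4, Rivermont=3, Pinehurst=3

With divisor 65: modified quotas Oakdale 3.831, Rivermont 3.123, Pinehurst 2.923.
Geometric-mean thresholds: Oakdale √(3·4)=3.464, Rivermont √(3·4)=3.464, Pinehurst √(2·3)=2.449.
Each quota rounded against its threshold gives Oakdale 4, Rivermont 3, Pinehurst 3 (total 10).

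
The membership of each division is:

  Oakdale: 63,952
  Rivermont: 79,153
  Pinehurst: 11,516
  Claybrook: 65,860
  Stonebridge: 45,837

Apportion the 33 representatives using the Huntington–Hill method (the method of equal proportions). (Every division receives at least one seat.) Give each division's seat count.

Oakdale 8, Rivermont 10, Pinehurst 1, Claybrook 8, Stonebridge 6

With divisor 8243: modified quotas Oakdale 7.758, Rivermont 9.602, Pinehurst 1.397, Claybrook 7.990, Stonebridge 5.561.
Geometric-mean thresholds: Oakdale √(7·8)=7.483, Rivermont √(9·10)=9.487, Pinehurst √(1·2)=1.414, Claybrook √(7·8)=7.483, Stonebridge √(5·6)=5.477.
Each quota rounded against its threshold gives Oakdale 8, Rivermont 10, Pinehurst 1, Claybrook 8, Stonebridge 6 (total 33).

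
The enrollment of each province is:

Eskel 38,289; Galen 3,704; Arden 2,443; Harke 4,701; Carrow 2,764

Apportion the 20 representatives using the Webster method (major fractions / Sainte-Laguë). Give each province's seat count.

Standard divisor 51901/20 ≈ 2595.05; standard quotas: Eskel 14.755, Galen 1.427, Arden 0.941, Harke 1.812, Carrow 1.065.
Rounding to the nearest integer gives Eskel 15, Galen 1, Arden 1, Harke 2, Carrow 1 — total 20, matching the house size, so no adjustment is needed.

Eskel=15, Galen=1, Arden=1, Harke=2, Carrow=1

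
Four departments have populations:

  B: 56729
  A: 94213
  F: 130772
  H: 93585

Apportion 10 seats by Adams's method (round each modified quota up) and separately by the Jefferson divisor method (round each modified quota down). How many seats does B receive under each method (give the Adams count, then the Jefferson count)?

2 and 1

Adams: B 2, A 3, F 3, H 2.
Jefferson: B 1, A 3, F 4, H 2.
B gets 2 under Adams and 1 under Jefferson.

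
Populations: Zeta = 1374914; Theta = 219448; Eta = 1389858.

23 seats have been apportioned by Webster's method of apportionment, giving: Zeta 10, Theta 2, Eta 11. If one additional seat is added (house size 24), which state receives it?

Priority for the next seat is population ÷ (current seats + 0.5).
Priorities: Zeta 130944.190, Theta 87779.200, Eta 120857.217.
Highest priority: Zeta.

Zeta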